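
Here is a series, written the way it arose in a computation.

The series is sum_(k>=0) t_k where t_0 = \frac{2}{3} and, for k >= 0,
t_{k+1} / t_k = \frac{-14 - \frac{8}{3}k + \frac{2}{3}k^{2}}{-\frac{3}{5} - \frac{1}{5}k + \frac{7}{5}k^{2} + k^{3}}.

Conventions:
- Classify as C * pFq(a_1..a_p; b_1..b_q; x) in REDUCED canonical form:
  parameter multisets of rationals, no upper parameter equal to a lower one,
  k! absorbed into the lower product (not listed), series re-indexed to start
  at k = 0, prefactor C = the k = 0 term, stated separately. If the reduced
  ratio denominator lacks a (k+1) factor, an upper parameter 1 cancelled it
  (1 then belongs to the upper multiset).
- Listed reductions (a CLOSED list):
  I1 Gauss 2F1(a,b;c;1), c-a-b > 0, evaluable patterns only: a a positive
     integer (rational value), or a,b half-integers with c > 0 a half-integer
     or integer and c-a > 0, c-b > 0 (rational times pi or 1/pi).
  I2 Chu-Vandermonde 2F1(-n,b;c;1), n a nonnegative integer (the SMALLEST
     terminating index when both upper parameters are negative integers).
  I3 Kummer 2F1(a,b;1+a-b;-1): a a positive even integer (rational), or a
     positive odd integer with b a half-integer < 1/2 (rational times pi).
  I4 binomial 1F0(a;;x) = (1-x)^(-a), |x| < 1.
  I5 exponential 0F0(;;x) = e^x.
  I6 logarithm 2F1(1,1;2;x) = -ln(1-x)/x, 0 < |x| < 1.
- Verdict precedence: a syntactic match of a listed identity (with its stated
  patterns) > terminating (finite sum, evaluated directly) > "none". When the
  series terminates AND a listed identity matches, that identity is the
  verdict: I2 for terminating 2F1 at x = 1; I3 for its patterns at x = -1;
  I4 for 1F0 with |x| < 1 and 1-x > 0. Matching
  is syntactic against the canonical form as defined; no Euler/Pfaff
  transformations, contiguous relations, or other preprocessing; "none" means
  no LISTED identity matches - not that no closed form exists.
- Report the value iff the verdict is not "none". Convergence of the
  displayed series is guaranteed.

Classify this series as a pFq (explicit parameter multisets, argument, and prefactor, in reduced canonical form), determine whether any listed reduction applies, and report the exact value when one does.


Reduced: x = \frac{2}{3}, 2F2, upper = {-7, 3}, lower = {-\frac{3}{5}, 1}, C = \frac{2}{3}. Verdict: terminating (-7 upstairs). 8 nonzero terms in all; added directly. Exact value: -\frac{1417831438}{231885423}.

Structural cue: t_0 = \frac{2}{3} here, and the expanded ratio factors over Q; C = 2/3, x = 2/3, roots give parameters.
Consecutive-term ratio: r(k) = \frac{2}{3} * (k-7) (k+3) / [(k-\frac{3}{5}) (k+1) (k+1)] - poly over poly, x = \frac{2}{3} from leading terms; C = \frac{2}{3} at k = 0.


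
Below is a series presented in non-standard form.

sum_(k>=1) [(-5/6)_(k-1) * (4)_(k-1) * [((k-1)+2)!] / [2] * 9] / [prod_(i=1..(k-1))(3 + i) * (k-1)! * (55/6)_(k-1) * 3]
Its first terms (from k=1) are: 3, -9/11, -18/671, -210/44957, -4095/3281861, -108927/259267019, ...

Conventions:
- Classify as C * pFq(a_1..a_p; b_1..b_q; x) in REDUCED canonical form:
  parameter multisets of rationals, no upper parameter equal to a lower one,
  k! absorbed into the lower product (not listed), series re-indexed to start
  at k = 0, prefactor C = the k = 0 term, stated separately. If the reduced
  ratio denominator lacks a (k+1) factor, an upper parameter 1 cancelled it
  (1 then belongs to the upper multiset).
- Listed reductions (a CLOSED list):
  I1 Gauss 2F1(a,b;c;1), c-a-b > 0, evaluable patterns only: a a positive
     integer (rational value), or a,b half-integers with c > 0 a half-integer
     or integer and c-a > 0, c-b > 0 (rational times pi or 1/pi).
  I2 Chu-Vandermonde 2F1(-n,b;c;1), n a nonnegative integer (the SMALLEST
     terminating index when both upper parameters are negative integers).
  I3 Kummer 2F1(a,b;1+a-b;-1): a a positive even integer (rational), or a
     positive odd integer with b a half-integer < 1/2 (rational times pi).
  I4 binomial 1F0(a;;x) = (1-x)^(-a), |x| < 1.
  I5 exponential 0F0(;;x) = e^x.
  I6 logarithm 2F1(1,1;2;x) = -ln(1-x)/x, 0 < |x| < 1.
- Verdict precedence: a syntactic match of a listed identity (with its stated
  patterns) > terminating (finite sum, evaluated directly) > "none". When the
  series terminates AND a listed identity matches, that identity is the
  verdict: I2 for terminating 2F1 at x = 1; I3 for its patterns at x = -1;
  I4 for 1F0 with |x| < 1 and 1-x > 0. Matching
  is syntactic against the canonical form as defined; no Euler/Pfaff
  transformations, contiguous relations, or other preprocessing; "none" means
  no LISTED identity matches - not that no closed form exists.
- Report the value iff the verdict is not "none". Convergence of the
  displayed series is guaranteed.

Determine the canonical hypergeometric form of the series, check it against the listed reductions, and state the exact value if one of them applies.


Prefactor 3, argument 1: 2F1 with upper {-5/6, 3} over lower {55/6}. Verdict at x = 1: the Gauss summation I1 matches (x = 1: the Gamma ratio telescopes since c-a-b = 7 > 0 and a = 3 in Z>0). Its exact value is 11137/5184.

Key step: from the first term 3: the lower running product (C = 3, x = 1) is a rising factorial.
Ratio: r(k) = 1 * (k-5/6) (k+3) / [(k+55/6) (k+1)] - rational in k. x = 1; t_0 = 3; negate the roots.


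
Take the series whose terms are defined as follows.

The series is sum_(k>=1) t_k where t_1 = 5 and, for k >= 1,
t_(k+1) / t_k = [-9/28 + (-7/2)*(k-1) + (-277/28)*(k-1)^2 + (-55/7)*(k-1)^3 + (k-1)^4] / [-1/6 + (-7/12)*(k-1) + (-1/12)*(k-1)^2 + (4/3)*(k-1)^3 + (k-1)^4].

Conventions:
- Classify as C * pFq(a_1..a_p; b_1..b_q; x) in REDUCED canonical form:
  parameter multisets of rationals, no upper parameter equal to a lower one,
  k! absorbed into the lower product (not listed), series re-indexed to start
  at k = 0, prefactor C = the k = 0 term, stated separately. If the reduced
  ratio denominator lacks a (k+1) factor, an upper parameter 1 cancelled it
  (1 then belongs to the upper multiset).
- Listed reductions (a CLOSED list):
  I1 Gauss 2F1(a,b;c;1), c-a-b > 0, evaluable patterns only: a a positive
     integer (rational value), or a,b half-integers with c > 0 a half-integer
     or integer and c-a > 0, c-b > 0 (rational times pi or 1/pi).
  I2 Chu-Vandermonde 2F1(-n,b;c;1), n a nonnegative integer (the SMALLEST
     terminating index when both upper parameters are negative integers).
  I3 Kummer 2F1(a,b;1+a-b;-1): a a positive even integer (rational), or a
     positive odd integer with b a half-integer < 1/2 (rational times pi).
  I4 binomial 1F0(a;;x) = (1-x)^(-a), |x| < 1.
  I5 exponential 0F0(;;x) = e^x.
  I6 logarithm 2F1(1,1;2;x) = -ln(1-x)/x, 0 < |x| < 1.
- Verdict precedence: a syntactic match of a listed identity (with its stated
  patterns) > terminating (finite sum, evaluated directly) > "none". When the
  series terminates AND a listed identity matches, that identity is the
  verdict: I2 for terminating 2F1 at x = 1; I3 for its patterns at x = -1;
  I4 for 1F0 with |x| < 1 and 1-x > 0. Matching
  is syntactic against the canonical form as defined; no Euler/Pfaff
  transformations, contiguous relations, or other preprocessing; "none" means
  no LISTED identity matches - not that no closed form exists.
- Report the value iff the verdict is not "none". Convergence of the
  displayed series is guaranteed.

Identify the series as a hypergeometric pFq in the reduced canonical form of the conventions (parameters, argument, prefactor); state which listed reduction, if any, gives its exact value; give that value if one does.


The tell: with t_0 = 5, the parameter 1/2 appears in both the upper and lower lists and cancels (alongside the other common factor).
Consecutive-term ratio: r(k) = 1 * (k-9) (k+1/7) / [(k-2/3) (k+1)] - rational in k. x = 1; t_0 = 5; negate the roots.

Classification (C = 5): 2F1 with upper {-9, 1/7}, lower {-2/3}, argument x = 1. Verdict: the Chu-Vandermonde identity I2 fires (terminating 2F1 at x = 1 with n = 9, b = 1/7, c = -2/3). Sum: 53897052875/21468118924.


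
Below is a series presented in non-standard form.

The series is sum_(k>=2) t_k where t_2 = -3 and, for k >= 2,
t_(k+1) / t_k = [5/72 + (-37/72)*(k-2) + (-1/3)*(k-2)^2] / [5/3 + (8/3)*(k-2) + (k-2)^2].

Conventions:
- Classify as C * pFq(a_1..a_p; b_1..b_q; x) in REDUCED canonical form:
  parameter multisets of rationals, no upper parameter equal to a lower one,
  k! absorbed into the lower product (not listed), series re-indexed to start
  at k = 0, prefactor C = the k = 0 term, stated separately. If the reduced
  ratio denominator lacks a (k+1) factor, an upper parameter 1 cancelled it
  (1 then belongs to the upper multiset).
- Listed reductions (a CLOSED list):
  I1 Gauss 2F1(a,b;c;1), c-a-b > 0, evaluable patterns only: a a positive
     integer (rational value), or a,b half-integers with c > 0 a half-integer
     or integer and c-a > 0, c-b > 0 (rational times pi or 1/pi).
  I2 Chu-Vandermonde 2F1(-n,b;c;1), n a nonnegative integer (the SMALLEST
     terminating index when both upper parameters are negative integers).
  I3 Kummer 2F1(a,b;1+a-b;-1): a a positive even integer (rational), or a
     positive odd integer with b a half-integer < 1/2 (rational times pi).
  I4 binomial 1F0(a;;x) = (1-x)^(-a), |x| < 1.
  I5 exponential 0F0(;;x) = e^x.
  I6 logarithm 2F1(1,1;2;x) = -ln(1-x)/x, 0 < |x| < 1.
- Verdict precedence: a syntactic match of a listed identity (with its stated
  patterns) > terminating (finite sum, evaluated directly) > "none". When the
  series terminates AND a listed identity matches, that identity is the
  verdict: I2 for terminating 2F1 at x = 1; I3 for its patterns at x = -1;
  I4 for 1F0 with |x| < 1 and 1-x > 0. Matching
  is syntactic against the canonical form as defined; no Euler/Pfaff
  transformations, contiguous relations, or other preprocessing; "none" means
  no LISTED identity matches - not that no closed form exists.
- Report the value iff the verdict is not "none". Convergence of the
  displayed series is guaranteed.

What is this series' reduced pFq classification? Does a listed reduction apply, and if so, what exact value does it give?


Prefactor -3, argument -1/3: 1F0 with upper {-1/8} over lower {-}. Verdict: this is binomial (I4) (the 1F0 binomial series: exponent 1/8, x = -1/3). Its exact value is (-3) * (4/3)^(1/8).

First insight: x = (-1/3) and the parameter 5/3 appears in both the upper and lower lists and cancels.
Step ratio: r(k) = (-1/3) * (k-1/8) / [(k+1)] - rational; roots negated = parameters, x = (-1/3), C = -3.


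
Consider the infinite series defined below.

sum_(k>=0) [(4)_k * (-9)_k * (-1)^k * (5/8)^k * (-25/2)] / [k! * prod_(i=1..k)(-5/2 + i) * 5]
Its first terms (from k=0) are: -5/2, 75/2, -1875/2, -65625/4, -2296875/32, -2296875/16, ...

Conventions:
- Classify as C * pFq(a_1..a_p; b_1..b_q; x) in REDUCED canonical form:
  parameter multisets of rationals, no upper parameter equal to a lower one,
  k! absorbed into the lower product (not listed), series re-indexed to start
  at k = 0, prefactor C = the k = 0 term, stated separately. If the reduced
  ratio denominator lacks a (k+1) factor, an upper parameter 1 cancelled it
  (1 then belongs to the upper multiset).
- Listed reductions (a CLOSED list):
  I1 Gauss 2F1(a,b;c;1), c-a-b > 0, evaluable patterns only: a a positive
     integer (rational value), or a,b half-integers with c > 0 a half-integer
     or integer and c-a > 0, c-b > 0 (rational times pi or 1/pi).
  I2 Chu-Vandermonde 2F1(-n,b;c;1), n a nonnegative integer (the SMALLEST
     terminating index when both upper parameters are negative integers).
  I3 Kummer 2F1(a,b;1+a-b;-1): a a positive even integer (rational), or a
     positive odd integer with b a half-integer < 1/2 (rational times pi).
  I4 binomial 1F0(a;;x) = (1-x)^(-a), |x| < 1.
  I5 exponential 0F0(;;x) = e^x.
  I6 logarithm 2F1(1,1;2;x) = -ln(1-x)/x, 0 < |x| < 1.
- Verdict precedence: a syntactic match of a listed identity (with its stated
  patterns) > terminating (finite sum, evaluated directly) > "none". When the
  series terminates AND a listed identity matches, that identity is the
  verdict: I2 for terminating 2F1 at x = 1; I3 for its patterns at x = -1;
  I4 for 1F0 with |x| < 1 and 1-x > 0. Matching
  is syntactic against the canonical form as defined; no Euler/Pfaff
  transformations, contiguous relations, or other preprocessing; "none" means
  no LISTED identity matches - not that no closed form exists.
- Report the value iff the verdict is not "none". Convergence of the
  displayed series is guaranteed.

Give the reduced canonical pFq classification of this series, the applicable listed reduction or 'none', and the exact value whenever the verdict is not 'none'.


The series (x = -5/8) is 2F1: upper {-9, 4}, lower {-3/2}, prefactor -5/2. Verdict: terminating. (-9)_k vanishes past k = 9, leaving a 10-term sum, computed directly. Its exact value is -1698212895/3328.

First insight: t_0 being -5/2, the lower running product (prefactor -5/2) is a rising factorial.
Term ratio: r(k) = (-5/8) * (k-9) (k+4) / [(k-3/2) (k+1)] - poly over poly, x = (-5/8) from leading terms; C = -5/2 at k = 0.


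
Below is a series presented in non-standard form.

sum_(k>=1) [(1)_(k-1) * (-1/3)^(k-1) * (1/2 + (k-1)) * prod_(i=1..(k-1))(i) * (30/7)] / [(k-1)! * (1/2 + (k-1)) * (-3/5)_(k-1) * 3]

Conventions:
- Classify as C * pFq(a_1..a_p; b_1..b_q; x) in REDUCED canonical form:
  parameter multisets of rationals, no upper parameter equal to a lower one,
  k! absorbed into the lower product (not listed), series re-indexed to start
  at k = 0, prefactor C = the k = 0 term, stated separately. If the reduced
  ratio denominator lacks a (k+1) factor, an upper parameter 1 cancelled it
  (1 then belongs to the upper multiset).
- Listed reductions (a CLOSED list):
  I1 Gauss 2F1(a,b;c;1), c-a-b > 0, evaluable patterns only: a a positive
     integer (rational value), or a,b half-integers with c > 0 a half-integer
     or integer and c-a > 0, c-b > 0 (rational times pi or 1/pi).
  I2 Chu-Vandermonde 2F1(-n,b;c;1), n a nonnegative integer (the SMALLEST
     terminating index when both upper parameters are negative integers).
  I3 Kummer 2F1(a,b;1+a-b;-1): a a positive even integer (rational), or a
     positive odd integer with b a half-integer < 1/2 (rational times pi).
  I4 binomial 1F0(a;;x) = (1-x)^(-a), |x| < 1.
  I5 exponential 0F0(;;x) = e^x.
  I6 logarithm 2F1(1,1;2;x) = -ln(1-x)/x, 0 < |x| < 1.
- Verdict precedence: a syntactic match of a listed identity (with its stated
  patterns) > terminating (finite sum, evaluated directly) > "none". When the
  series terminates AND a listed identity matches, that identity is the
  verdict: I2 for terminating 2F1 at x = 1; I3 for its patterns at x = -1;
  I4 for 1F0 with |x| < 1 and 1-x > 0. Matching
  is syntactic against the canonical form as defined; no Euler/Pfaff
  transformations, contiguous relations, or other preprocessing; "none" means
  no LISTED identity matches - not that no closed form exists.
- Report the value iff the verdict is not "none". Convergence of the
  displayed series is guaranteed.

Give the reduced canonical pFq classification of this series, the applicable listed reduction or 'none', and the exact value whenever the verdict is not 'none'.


Key step: from the first term 10/7: the running product (C = 10/7, x = -1/3) telescopes to a rising factorial.
Ratio: r(k) = (-1/3) * (k+1) (k+1) / [(k-3/5) (k+1)] - rational; roots negated = parameters, x = (-1/3), C = 10/7.

This is 10/7 * 2F1(1, 1; -3/5; -1/3) in reduced canonical form. Verdict: none - at argument -1/3 the multisets {1, 1} ; {-3/5} match no listed identity.


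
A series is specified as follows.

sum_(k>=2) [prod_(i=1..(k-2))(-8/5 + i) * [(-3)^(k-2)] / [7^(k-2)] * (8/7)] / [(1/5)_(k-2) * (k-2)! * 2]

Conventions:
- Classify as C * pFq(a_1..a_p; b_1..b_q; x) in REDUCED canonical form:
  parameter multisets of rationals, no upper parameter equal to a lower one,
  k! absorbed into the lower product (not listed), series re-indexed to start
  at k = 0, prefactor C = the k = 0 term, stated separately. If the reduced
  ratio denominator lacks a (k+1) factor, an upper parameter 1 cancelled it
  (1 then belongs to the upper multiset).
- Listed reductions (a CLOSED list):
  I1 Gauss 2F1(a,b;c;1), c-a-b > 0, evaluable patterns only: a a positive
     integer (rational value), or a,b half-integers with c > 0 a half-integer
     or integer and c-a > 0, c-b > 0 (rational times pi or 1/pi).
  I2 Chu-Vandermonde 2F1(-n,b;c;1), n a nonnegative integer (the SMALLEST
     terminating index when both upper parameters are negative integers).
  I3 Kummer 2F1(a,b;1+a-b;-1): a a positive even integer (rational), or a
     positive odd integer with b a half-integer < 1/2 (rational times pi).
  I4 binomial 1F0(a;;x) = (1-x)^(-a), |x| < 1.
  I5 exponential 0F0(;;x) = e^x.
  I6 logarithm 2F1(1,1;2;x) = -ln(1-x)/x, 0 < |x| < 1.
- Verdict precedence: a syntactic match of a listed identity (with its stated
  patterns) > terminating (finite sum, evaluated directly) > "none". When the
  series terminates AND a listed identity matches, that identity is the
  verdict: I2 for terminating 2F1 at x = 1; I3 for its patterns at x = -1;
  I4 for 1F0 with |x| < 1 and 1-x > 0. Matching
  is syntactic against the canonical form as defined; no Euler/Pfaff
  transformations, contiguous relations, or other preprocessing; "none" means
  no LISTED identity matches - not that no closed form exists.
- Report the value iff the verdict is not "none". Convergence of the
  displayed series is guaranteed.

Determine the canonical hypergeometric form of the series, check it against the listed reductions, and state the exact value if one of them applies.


This is 4/7 * 1F1(-3/5; 1/5; -3/7) in reduced canonical form. Verdict: none. No listed pattern accepts 1F1(-3/5; 1/5; -3/7).

The tell: t_0 being 4/7, the running product (C = 4/7) telescopes to a rising factorial.
Term ratio: r(k) = (-3/7) * (k-3/5) / [(k+1/5) (k+1)] ; factor over Q: parameters, x = (-3/7), and C = 4/7.


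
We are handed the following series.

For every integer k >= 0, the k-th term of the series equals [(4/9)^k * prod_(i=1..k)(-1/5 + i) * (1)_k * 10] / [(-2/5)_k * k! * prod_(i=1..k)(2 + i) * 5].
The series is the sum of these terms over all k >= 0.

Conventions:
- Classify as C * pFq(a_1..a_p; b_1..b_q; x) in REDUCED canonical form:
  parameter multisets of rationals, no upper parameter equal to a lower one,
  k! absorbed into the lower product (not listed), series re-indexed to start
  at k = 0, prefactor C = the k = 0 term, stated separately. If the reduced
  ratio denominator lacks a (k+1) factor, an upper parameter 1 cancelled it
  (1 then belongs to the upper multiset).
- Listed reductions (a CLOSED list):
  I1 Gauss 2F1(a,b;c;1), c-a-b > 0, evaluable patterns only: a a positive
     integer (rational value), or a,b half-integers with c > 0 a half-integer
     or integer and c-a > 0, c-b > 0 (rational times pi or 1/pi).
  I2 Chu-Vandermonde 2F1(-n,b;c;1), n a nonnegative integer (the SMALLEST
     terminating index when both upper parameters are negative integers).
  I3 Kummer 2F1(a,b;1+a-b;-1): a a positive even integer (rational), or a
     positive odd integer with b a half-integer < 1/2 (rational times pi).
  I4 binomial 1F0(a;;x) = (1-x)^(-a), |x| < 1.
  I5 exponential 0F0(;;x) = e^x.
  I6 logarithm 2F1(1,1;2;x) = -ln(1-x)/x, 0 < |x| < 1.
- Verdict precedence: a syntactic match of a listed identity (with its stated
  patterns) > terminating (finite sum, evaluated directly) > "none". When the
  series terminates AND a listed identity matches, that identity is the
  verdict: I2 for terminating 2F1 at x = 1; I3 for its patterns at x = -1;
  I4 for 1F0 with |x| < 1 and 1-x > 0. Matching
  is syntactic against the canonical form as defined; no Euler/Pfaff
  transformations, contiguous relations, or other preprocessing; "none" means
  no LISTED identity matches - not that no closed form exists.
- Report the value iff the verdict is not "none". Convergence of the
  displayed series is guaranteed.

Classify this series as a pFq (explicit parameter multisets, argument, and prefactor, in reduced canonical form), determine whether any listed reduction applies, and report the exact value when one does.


This is 2 * 2F2(4/5, 1; -2/5, 3; 4/9) in reduced canonical form. Verdict: none - this 2F2 at x = 4/9 matches no listed pattern, and upper {4/5, 1} holds no stopper.

First insight: with t_0 = 2, the constant factors (C = 2) combine into one prefactor.
Term ratio: r(k) = (4/9) * (k+4/5) (k+1) / [(k-2/5) (k+3) (k+1)] ; factor over Q: parameters, x = (4/9), and C = 2.


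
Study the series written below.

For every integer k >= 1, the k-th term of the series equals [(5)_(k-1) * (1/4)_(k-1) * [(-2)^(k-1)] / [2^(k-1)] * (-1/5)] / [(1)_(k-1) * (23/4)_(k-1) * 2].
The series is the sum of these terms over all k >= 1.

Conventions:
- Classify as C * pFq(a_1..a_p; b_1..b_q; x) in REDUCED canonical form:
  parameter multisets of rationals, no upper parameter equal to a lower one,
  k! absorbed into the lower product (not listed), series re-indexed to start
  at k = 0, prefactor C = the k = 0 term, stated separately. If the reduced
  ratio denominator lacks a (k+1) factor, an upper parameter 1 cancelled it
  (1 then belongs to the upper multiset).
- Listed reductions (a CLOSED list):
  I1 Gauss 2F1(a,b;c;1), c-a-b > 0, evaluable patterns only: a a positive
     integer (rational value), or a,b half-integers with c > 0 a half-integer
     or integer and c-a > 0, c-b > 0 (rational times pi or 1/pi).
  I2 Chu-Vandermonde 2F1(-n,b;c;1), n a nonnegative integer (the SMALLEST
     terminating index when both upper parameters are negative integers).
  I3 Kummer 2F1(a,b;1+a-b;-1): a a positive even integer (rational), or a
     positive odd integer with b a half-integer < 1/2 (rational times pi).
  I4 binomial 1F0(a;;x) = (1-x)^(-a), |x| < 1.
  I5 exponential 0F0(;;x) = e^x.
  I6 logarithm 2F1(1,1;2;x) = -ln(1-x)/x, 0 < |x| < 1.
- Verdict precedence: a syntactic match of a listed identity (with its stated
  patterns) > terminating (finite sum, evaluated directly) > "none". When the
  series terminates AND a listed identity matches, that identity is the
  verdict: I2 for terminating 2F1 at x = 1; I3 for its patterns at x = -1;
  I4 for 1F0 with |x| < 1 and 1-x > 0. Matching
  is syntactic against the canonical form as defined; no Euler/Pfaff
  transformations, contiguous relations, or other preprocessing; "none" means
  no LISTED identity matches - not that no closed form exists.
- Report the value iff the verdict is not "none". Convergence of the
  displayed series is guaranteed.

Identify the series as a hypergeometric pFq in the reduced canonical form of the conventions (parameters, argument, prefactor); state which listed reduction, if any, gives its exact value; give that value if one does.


At argument -1: a 2F1 with upper {1/4, 5}, lower {23/4}, scaled by C = -1/10. Verdict: none here - no I1-I6 shape fits x = -1 with lower {23/4}.

Structural cue: from the first term -1/10: (1)_k (C = -1/10, x = -1) is k! itself.
Adjacent-term ratio: r(k) = (-1) * (k+1/4) (k+5) / [(k+23/4) (k+1)] - rational in k, leading ratio (-1); with t_0 = -1/10, classification follows.


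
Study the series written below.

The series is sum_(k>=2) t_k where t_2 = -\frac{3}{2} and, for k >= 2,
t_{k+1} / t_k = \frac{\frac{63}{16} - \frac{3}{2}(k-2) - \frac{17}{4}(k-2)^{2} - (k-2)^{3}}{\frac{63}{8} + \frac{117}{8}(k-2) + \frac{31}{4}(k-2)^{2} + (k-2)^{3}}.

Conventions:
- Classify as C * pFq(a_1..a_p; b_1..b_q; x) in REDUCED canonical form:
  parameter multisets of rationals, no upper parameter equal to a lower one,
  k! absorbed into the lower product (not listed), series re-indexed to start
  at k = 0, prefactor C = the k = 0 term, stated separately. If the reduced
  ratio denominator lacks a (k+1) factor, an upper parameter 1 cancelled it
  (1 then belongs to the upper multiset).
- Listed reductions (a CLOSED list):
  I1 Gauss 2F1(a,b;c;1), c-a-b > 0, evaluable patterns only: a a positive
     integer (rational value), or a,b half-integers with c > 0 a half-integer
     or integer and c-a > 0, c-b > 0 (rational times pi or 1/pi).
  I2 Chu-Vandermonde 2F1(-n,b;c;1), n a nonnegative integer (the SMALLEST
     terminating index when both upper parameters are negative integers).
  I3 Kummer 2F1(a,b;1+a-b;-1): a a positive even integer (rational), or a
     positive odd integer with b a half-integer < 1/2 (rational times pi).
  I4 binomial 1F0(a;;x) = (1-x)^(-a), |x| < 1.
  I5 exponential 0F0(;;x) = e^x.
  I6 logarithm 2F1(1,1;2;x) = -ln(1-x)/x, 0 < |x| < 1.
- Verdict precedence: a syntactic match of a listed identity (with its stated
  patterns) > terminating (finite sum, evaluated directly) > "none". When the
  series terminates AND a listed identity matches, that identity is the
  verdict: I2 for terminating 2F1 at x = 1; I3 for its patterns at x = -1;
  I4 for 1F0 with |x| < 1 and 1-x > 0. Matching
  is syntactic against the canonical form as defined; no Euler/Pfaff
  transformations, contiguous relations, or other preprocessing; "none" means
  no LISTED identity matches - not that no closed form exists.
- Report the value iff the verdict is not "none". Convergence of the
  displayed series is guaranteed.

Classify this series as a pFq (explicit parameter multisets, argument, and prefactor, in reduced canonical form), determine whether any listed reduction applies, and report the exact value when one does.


The series (x = -1) is 2F1: upper {-\frac{3}{4}, \frac{7}{2}}, lower {\frac{21}{4}}, prefactor -\frac{3}{2}. Verdict: none. No listed pattern accepts 2F1(-\frac{3}{4}, \frac{7}{2}; \frac{21}{4}; -1).

Key step: t_0 being -\frac{3}{2}, roots of the ratio polynomials (C = -3/2, x = -1) are the negated parameters.
Term ratio: r(k) = -1 * (k-\frac{3}{4}) (k+\frac{7}{2}) / [(k+\frac{21}{4}) (k+1)] - rational; roots negated = parameters, x = -1, C = -\frac{3}{2}.


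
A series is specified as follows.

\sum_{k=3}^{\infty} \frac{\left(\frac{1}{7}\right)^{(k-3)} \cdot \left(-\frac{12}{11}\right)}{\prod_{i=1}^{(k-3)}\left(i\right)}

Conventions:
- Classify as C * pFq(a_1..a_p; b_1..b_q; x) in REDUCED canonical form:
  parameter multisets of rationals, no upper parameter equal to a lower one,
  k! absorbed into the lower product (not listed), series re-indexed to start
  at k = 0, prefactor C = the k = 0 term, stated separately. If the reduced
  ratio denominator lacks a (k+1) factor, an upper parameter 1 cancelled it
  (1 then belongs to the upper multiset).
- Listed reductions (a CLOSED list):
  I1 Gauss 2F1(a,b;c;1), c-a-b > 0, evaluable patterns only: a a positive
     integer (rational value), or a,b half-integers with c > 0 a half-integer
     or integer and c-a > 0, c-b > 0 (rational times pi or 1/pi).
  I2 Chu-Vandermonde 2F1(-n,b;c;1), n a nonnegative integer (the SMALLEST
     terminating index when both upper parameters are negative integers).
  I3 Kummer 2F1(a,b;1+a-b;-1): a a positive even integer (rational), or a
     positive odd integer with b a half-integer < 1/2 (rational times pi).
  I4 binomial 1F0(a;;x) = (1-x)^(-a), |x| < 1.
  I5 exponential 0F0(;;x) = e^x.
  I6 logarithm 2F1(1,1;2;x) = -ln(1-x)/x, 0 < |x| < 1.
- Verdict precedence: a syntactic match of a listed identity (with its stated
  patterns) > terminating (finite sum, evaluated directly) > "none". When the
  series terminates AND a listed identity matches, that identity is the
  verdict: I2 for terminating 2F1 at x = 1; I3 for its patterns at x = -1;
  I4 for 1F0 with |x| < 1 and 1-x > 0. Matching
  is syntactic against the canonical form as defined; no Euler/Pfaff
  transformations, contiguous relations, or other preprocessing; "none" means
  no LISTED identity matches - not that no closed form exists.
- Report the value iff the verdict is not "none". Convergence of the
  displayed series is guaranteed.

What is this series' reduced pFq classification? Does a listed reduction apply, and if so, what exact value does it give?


Structural cue: t_0 = -\frac{12}{11} here, and the product of the first k integers (C = -12/11) is k!.
Term ratio: r(k) = \frac{1}{7} * 1 / [(k+1)] ; factor over Q: parameters, x = \frac{1}{7}, and C = -\frac{12}{11}.

At argument \frac{1}{7}: a 0F0 with upper {-}, lower {-}, scaled by C = -\frac{12}{11}. Verdict: the I5 exponential reduction fires (the 0F0 exponential series at x = \frac{1}{7}). Exact value: \left(-\frac{12}{11}\right) \cdot e^{\frac{1}{7}}.


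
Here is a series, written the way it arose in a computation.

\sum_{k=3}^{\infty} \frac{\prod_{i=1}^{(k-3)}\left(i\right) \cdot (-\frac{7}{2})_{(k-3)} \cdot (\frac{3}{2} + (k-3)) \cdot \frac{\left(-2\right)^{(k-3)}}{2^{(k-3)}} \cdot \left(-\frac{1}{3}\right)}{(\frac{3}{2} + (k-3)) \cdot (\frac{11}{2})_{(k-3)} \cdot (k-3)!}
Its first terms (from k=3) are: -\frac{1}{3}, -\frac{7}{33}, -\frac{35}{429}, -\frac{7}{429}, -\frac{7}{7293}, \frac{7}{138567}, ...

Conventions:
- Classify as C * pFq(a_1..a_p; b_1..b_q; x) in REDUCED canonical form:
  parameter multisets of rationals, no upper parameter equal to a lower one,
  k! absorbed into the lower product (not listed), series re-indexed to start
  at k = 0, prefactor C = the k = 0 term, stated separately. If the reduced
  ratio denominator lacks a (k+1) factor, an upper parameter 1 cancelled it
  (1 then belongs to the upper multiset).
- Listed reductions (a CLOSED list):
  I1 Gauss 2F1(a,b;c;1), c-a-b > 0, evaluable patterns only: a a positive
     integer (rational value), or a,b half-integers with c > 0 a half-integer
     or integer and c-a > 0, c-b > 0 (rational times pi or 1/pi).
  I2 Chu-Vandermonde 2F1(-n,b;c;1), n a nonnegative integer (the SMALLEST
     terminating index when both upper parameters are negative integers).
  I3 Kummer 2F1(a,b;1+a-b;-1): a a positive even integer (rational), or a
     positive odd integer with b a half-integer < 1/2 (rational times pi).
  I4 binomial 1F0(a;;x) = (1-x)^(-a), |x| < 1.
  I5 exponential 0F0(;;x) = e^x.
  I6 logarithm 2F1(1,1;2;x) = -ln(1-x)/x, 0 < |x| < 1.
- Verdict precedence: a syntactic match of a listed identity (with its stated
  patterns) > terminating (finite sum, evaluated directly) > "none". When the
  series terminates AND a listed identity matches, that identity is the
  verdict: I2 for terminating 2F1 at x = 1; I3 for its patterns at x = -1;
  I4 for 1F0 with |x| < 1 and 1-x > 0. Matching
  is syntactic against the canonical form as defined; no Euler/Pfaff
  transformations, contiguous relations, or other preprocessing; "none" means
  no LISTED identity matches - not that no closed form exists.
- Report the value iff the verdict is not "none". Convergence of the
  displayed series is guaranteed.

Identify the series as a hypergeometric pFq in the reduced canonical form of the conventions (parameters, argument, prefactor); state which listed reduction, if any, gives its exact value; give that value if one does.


The series (x = -1) is 2F1: upper {-\frac{7}{2}, 1}, lower {\frac{11}{2}}, prefactor -\frac{1}{3}. Verdict: Kummer's theorem (I3) applies (x = -1; c = \frac{11}{2} equals 1+a-b for upper {-\frac{7}{2}, 1}: listed pattern). Its exact value is \left(-\frac{105}{512}\right) \cdot \pi.

Structural cue: t_0 = -\frac{1}{3} here, and the running product (prefactor -1/3) telescopes to a rising factorial.
Step ratio: r(k) = -1 * (k-\frac{7}{2}) (k+1) / [(k+\frac{11}{2}) (k+1)] - poly over poly, x = -1 from leading terms; C = -\frac{1}{3} at k = 0.


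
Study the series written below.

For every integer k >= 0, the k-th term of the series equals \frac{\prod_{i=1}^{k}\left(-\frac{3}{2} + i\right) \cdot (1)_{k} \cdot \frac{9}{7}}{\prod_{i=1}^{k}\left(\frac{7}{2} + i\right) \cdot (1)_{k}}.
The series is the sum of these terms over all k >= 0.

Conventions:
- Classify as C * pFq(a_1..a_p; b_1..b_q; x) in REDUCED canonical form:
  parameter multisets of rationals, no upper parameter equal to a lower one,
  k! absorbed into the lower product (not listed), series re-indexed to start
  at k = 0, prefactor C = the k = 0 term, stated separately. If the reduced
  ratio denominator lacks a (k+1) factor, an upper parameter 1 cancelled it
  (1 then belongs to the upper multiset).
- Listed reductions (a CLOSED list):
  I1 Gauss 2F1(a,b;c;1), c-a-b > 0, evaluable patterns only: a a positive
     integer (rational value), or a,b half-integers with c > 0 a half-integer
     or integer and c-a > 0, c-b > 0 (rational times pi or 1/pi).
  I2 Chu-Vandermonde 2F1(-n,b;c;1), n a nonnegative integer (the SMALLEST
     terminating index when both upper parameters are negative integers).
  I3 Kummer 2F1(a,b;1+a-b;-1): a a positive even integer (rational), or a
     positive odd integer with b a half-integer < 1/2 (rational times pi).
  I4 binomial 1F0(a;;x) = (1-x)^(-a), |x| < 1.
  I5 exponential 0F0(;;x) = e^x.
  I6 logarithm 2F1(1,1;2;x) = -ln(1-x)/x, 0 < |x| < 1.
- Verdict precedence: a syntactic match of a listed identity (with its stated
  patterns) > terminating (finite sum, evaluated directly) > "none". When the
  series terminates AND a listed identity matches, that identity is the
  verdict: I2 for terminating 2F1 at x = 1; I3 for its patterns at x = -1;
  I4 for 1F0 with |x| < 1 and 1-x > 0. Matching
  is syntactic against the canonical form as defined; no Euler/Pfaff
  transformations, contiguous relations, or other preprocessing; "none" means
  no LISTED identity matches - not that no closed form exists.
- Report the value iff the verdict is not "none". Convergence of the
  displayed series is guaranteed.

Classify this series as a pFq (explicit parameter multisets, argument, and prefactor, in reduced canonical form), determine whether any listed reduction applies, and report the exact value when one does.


Prefactor \frac{9}{7}, argument 1: 2F1 with upper {-\frac{1}{2}, 1} over lower {\frac{9}{2}}. Verdict: Gauss's theorem (I1) matches (x = 1: the Gamma ratio telescopes since c-a-b = 4 > 0 and a = 1 in Z>0). Value: \frac{9}{8}.

Key step: t_0 being \frac{9}{7}, the running product (C = 9/7) telescopes to a rising factorial.
Ratio: r(k) = 1 * (k-\frac{1}{2}) (k+1) / [(k+\frac{9}{2}) (k+1)] - rational; roots negated = parameters, x = 1, C = \frac{9}{7}.


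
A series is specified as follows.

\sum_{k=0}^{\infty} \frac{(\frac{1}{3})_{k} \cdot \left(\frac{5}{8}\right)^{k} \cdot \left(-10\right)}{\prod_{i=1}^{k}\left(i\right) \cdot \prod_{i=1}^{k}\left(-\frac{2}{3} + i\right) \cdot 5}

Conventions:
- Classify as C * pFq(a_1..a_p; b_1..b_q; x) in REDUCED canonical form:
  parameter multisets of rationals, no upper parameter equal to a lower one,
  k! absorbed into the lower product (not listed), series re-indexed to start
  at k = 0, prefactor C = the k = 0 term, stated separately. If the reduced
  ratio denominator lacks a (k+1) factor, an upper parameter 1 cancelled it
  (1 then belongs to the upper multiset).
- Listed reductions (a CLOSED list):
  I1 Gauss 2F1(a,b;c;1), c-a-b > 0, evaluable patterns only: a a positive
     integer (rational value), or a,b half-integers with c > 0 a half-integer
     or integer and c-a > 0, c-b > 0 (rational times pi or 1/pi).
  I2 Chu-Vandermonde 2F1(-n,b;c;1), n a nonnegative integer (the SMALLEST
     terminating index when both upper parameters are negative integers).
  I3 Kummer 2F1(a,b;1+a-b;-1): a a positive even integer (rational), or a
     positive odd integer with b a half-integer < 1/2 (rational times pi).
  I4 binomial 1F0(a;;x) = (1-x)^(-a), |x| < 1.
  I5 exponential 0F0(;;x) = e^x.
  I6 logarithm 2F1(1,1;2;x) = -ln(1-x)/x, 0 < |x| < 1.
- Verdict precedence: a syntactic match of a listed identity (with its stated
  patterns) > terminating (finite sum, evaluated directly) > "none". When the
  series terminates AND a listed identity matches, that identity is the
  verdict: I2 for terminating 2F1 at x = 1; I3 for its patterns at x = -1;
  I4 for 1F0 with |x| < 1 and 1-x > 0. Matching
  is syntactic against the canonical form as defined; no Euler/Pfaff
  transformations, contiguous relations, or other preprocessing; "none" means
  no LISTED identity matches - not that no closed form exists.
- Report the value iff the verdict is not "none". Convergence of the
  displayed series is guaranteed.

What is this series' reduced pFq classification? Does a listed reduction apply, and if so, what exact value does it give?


Reduced: x = \frac{5}{8}, 0F0, upper = {-}, lower = {-}, C = -2. Verdict: exponential (I5) fires (the 0F0 exponential series at x = \frac{5}{8}). Exact value: \left(-2\right) \cdot e^{\frac{5}{8}}.

Key step: x = \frac{5}{8} and the product of the first k integers (prefactor -2) is k!.
Step ratio: r(k) = \frac{5}{8} * 1 / [(k+1)] - rational in k. x = \frac{5}{8}; t_0 = -2; negate the roots.


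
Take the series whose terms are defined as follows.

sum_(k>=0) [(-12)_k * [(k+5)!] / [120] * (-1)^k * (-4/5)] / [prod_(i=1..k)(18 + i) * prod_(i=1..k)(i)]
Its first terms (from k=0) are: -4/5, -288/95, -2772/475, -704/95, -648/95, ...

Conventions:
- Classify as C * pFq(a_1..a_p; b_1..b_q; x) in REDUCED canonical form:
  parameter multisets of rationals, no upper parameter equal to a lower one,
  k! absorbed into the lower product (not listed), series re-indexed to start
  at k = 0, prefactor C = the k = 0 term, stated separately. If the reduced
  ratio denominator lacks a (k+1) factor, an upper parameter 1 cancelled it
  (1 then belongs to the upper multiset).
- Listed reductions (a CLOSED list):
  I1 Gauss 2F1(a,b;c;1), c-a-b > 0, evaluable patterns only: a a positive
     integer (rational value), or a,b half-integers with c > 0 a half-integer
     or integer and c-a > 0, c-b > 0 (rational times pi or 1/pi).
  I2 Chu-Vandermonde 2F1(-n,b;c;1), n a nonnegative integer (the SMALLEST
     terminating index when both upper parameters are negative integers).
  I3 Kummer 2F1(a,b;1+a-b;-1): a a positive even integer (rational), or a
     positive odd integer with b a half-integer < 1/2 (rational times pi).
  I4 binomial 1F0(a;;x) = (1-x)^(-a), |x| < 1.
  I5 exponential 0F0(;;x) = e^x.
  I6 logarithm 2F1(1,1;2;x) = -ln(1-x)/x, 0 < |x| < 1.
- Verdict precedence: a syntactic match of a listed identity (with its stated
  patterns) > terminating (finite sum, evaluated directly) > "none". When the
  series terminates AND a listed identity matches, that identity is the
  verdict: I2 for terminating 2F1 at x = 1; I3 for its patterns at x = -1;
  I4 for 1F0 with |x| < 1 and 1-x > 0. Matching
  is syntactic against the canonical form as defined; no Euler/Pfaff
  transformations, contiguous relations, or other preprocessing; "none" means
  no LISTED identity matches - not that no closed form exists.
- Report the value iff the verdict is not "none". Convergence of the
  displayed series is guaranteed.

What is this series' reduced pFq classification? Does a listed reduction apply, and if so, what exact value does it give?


This is -4/5 * 2F1(-12, 6; 19; -1) in reduced canonical form. Verdict: Kummer (I3) fires (x = -1; c = 19 equals 1+a-b for upper {-12, 6}: listed pattern). Its exact value is -816/25.

Key observation: t_0 being -4/5, the factorial ratio (prefactor -4/5) (k+a-1)!/(a-1)! is a rising factorial (a)_k.
Adjacent-term ratio: r(k) = (-1) * (k-12) (k+6) / [(k+19) (k+1)] - poly over poly, x = (-1) from leading terms; C = -4/5 at k = 0.


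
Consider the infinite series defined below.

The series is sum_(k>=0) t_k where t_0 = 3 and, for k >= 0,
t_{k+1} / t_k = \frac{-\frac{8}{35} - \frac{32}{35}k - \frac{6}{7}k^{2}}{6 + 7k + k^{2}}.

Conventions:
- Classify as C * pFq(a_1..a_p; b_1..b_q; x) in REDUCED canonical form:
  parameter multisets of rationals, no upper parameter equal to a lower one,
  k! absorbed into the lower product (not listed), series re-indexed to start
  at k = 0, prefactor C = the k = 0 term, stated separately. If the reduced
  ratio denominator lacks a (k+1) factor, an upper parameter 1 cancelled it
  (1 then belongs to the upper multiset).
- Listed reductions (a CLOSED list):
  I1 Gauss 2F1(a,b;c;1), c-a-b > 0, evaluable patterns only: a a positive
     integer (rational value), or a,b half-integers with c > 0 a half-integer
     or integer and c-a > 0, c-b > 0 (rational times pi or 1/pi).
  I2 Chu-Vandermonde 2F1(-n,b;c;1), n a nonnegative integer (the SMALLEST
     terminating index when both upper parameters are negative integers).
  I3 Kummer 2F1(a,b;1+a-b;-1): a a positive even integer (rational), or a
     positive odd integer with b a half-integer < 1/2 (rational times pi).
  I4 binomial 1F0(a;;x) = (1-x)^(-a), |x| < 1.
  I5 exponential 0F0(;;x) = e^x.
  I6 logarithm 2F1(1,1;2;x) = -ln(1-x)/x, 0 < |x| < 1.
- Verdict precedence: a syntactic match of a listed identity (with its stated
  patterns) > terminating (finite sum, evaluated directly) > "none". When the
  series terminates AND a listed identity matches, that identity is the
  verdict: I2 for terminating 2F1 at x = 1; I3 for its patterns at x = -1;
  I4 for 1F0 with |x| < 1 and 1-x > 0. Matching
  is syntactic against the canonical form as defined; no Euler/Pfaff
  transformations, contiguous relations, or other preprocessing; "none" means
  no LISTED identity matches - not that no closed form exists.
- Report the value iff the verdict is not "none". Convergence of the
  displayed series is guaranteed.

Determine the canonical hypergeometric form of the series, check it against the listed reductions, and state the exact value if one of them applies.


Canonical form: C = 3 times 2F1 with upper {\frac{2}{5}, \frac{2}{3}}, lower {6}, x = -\frac{6}{7}. Verdict: none. No listed pattern accepts 2F1(\frac{2}{5}, \frac{2}{3}; 6; -\frac{6}{7}).

Key step: t_0 being 3, roots of the ratio polynomials (prefactor 3) are the negated parameters.
Ratio: r(k) = -\frac{6}{7} * (k+\frac{2}{5}) (k+\frac{2}{3}) / [(k+6) (k+1)] - rational in k. x = -\frac{6}{7}; t_0 = 3; negate the roots.
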